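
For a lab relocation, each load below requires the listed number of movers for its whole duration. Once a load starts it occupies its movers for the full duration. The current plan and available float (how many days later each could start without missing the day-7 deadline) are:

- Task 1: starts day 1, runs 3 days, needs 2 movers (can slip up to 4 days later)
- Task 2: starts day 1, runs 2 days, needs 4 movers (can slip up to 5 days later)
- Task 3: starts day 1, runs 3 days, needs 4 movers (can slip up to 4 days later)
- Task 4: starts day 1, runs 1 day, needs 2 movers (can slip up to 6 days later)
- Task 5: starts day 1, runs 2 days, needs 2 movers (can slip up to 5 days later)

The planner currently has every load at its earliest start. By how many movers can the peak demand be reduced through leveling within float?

8

Early-start peak: d1:14  d2:12  d3:6  d4:0  d5:0  d6:0  d7:0 ⇒ 14.
Leveled (Task 1@1, Task 2@1, Task 3@3, Task 4@4, Task 5@5): d1:6  d2:6  d3:6  d4:6  d5:6  d6:2  d7:0 ⇒ 6.
Reduction 14 − 6 = 8.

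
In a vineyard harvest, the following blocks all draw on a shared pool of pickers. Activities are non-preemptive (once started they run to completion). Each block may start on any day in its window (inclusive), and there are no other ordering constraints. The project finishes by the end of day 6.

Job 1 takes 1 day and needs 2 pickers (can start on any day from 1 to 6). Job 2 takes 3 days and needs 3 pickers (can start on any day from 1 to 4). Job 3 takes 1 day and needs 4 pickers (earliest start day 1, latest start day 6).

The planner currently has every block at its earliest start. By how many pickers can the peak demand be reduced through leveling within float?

5

Early-start peak: d1:9  d2:3  d3:3  d4:0  d5:0  d6:0 ⇒ 9.
Leveled (Job 1@1, Job 2@2, Job 3@5): d1:2  d2:3  d3:3  d4:3  d5:4  d6:0 ⇒ 4.
Reduction 9 − 4 = 5.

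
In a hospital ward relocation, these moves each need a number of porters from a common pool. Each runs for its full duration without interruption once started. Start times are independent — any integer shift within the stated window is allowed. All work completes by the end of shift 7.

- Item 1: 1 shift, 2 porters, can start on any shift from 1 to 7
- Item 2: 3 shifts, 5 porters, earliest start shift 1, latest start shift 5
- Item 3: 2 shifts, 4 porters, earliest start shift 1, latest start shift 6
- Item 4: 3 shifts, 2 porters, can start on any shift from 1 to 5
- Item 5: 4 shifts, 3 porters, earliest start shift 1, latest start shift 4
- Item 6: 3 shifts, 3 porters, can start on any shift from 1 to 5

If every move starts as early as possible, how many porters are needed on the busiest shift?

Early-start schedule: Item 1@1, Item 2@1, Item 3@1, Item 4@1, Item 5@1, Item 6@1.
Load per shift: shift 1: 19, shift 2: 17, shift 3: 13, shift 4: 3, shift 5: 0, shift 6: 0, shift 7: 0.
Peak is 19.

19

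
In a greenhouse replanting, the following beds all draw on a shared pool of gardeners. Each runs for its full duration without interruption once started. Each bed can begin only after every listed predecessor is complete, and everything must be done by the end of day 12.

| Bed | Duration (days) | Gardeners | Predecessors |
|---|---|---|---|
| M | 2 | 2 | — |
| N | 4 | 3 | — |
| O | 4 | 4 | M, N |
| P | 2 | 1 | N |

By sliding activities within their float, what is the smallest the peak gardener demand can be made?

4

Early-start (M@1, N@1, O@5, P@5) gives peak 5: d1:5  d2:5  d3:3  d4:3  d5:5  d6:5  d7:4  d8:4  d9:0  d10:0  d11:0  d12:0.
Shift N→3, O→7, P→11.
Schedule M@1, N@3, O@7, P@11: d1:2  d2:2  d3:3  d4:3  d5:3  d6:3  d7:4  d8:4  d9:4  d10:4  d11:1  d12:1 — peak 4.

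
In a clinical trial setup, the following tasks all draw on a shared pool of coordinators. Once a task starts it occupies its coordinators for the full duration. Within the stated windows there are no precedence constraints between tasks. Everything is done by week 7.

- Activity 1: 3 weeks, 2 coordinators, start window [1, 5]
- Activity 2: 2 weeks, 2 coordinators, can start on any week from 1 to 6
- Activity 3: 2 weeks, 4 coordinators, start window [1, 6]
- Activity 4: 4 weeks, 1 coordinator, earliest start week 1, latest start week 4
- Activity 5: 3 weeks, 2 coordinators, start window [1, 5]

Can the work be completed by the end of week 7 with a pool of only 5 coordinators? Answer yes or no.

yes

Schedule Activity 1@1, Activity 2@1, Activity 3@6, Activity 4@1, Activity 5@3: w1:5  w2:5  w3:5  w4:3  w5:2  w6:4  w7:4 — peak 5 ≤ 5.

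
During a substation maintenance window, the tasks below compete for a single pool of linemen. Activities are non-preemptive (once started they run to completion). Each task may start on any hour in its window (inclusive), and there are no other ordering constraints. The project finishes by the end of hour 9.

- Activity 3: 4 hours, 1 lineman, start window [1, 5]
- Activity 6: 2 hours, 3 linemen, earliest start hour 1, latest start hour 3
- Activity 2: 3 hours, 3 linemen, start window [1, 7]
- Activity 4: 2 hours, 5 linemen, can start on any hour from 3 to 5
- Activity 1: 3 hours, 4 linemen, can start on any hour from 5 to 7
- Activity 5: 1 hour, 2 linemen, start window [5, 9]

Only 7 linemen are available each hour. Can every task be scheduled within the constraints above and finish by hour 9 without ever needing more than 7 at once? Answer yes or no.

yes

Schedule Activity 3@3, Activity 6@1, Activity 2@1, Activity 4@4, Activity 1@6, Activity 5@7: h1:6  h2:6  h3:4  h4:6  h5:6  h6:5  h7:6  h8:4  h9:0 — peak 6 ≤ 7.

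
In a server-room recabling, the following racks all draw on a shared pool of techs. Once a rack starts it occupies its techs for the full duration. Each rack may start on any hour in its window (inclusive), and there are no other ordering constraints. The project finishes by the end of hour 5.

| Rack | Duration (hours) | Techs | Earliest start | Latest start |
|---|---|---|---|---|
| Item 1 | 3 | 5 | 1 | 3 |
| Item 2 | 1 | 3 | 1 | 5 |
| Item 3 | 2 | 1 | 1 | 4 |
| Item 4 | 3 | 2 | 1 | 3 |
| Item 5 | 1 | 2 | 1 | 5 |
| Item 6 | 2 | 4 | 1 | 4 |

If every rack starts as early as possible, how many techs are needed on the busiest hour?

17

Early-start schedule: Item 1@1, Item 2@1, Item 3@1, Item 4@1, Item 5@1, Item 6@1.
Load per hour: hour 1: 17, hour 2: 12, hour 3: 7, hour 4: 0, hour 5: 0.
Peak is 17.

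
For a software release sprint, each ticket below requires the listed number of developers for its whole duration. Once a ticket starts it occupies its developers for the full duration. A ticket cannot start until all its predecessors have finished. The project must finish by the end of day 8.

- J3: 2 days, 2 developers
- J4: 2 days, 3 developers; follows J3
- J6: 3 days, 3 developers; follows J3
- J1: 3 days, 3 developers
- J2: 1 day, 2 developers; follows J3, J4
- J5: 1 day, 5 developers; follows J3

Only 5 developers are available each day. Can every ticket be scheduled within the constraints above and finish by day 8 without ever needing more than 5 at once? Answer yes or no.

The minimum achievable peak is 6; 5 < 6, so no feasible schedule stays within the cap.

no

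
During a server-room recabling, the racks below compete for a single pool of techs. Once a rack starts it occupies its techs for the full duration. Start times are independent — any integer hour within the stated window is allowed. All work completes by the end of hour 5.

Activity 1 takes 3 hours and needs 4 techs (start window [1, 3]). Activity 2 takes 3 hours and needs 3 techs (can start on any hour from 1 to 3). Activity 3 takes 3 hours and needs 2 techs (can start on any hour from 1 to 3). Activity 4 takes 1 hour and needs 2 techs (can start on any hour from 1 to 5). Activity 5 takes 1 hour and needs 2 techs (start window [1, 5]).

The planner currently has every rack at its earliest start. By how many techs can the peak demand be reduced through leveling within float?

Early-start peak: h1:13  h2:9  h3:9  h4:0  h5:0 ⇒ 13.
Leveled (Activity 1@1, Activity 2@1, Activity 3@1, Activity 4@4, Activity 5@4): h1:9  h2:9  h3:9  h4:4  h5:0 ⇒ 9.
Reduction 13 − 9 = 4.

4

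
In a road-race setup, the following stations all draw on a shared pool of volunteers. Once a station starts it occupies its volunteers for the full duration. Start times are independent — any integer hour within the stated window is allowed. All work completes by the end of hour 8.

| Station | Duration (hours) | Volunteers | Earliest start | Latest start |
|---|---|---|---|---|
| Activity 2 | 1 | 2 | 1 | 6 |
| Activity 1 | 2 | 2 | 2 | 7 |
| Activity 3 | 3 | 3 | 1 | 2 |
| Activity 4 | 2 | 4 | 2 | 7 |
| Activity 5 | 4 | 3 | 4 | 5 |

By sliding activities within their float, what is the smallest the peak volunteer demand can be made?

Early-start (Activity 2@1, Activity 1@2, Activity 3@1, Activity 4@2, Activity 5@4) gives peak 9: h1:5  h2:9  h3:9  h4:3  h5:3  h6:3  h7:3  h8:0.
Shift Activity 4→4.
Schedule Activity 2@1, Activity 1@2, Activity 3@1, Activity 4@4, Activity 5@4: h1:5  h2:5  h3:5  h4:7  h5:7  h6:3  h7:3  h8:0 — peak 7.

7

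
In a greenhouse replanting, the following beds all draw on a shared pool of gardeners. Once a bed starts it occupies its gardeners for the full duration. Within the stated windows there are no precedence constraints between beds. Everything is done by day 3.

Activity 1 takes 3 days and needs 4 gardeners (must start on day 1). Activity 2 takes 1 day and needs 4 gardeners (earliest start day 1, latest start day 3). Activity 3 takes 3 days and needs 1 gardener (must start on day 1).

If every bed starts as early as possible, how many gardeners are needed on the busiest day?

9

Early-start schedule: Activity 1@1, Activity 2@1, Activity 3@1.
Load per day: day 1: 9, day 2: 5, day 3: 5.
Peak is 9.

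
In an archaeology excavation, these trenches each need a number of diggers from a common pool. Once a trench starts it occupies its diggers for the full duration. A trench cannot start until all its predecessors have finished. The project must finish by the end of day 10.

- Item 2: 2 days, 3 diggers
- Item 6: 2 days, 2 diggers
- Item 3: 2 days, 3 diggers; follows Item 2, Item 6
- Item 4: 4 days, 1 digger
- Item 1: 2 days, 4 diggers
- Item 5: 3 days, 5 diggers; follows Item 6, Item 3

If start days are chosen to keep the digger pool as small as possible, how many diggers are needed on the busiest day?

5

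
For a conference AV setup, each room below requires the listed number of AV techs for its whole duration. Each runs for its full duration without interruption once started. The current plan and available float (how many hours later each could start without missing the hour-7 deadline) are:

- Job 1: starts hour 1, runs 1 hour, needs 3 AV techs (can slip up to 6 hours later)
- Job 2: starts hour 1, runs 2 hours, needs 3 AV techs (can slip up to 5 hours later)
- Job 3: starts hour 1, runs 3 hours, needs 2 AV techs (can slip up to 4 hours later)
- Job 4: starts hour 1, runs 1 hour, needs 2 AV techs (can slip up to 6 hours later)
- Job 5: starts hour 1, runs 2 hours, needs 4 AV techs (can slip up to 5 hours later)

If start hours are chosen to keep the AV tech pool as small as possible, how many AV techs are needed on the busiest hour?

5

Early-start (Job 1@1, Job 2@1, Job 3@1, Job 4@1, Job 5@1) gives peak 14: h1:14  h2:9  h3:2  h4:0  h5:0  h6:0  h7:0.
Shift Job 2→2, Job 4→4, Job 5→5.
Schedule Job 1@1, Job 2@2, Job 3@1, Job 4@4, Job 5@5: h1:5  h2:5  h3:5  h4:2  h5:4  h6:4  h7:0 — peak 5.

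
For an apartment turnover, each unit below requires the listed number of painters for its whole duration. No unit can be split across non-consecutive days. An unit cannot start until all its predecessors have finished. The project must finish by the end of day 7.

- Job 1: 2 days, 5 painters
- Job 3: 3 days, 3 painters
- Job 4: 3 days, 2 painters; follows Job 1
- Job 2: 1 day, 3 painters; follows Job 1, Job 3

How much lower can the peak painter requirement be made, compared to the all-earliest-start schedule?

3

Early-start peak: d1:8  d2:8  d3:5  d4:5  d5:2  d6:0  d7:0 ⇒ 8.
Leveled (Job 1@1, Job 3@3, Job 4@3, Job 2@6): d1:5  d2:5  d3:5  d4:5  d5:5  d6:3  d7:0 ⇒ 5.
Reduction 8 − 5 = 3.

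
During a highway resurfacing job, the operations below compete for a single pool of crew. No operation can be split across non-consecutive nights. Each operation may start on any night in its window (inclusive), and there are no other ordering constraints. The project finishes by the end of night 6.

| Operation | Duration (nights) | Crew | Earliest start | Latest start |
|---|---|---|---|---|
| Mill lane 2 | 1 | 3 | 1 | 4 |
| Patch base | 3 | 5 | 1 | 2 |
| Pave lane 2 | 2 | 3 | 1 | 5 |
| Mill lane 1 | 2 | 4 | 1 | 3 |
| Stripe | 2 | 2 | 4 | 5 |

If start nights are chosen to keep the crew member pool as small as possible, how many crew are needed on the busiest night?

9

Early-start (Mill lane 2@1, Patch base@1, Pave lane 2@1, Mill lane 1@1, Stripe@4) gives peak 15: n1:15  n2:12  n3:5  n4:2  n5:2  n6:0.
Shift Pave lane 2→4, Mill lane 1→2.
Schedule Mill lane 2@1, Patch base@1, Pave lane 2@4, Mill lane 1@2, Stripe@4: n1:8  n2:9  n3:9  n4:5  n5:5  n6:0 — peak 9.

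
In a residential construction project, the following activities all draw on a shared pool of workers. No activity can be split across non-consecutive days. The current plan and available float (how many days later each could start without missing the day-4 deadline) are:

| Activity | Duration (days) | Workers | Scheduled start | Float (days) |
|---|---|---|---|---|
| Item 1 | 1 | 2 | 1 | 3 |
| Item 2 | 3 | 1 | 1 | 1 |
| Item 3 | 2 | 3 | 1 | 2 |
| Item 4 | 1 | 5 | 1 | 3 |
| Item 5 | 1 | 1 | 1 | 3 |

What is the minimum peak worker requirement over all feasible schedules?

Early-start (Item 1@1, Item 2@1, Item 3@1, Item 4@1, Item 5@1) gives peak 12: d1:12  d2:4  d3:1  d4:0.
Shift Item 3→2, Item 4→4.
Schedule Item 1@1, Item 2@1, Item 3@2, Item 4@4, Item 5@1: d1:4  d2:4  d3:4  d4:5 — peak 5.
Total worker-days = 17 over 4 days ⇒ peak ≥ ⌈17/4⌉ = 5, so 5 is optimal.

5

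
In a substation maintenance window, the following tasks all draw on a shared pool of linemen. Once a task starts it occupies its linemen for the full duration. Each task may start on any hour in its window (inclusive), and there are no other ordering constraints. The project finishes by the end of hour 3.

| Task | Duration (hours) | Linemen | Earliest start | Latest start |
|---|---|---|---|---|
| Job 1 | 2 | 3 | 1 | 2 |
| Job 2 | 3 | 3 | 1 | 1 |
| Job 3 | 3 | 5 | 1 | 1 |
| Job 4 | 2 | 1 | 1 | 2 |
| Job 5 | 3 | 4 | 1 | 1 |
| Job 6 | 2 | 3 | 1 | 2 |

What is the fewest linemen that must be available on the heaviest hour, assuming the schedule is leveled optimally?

Schedule Job 1@1, Job 2@1, Job 3@1, Job 4@1, Job 5@1, Job 6@1: h1:19  h2:19  h3:12 — peak 19.
No arrangement of the 8 feasible schedules does better.

19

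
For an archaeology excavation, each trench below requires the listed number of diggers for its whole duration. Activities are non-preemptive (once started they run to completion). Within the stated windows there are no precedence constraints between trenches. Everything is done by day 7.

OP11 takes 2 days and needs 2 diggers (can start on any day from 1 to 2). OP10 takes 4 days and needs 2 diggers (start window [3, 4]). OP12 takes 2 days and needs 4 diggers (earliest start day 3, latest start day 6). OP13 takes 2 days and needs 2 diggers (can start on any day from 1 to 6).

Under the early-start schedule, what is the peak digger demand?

6

Early-start schedule: OP11@1, OP10@3, OP12@3, OP13@1.
Load per day: day 1: 4, day 2: 4, day 3: 6, day 4: 6, day 5: 2, day 6: 2, day 7: 0.
Peak is 6.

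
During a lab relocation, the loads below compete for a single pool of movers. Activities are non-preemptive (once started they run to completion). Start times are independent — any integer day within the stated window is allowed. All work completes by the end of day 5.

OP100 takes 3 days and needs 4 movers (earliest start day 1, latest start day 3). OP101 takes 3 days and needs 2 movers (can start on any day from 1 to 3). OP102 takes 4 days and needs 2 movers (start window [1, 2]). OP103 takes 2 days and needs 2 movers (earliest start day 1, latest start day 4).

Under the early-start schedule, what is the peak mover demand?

10

Early-start schedule: OP100@1, OP101@1, OP102@1, OP103@1.
Load per day: day 1: 10, day 2: 10, day 3: 8, day 4: 2, day 5: 0.
Peak is 10.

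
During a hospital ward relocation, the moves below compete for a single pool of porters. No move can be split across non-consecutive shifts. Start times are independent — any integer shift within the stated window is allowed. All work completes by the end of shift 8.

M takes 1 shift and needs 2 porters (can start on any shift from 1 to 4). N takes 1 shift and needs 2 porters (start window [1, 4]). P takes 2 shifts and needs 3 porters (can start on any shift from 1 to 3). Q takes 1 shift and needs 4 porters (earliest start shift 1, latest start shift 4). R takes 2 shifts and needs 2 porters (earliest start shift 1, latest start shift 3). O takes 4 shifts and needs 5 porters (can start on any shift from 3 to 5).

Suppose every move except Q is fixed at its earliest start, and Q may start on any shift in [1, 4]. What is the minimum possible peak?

Q@1: s1:13  s2:5  s3:5  s4:5  s5:5  s6:5  s7:0  s8:0 → peak 13
Q@2: s1:9  s2:9  s3:5  s4:5  s5:5  s6:5  s7:0  s8:0 → peak 9
Q@3: s1:9  s2:5  s3:9  s4:5  s5:5  s6:5  s7:0  s8:0 → peak 9
Q@4: s1:9  s2:5  s3:5  s4:9  s5:5  s6:5  s7:0  s8:0 → peak 9
Best is Q@2, peak 9.

9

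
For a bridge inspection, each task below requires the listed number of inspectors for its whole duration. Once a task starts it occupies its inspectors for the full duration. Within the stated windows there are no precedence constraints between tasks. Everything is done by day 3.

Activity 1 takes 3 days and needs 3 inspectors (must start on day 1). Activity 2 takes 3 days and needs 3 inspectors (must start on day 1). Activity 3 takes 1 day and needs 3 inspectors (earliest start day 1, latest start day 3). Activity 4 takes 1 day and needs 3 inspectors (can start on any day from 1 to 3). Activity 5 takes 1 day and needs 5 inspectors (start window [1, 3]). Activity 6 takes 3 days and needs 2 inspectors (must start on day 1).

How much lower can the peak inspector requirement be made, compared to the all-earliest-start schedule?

Early-start peak: d1:19  d2:8  d3:8 ⇒ 19.
Leveled (Activity 1@1, Activity 2@1, Activity 3@1, Activity 4@2, Activity 5@3, Activity 6@1): d1:11  d2:11  d3:13 ⇒ 13.
Reduction 19 − 13 = 6.

6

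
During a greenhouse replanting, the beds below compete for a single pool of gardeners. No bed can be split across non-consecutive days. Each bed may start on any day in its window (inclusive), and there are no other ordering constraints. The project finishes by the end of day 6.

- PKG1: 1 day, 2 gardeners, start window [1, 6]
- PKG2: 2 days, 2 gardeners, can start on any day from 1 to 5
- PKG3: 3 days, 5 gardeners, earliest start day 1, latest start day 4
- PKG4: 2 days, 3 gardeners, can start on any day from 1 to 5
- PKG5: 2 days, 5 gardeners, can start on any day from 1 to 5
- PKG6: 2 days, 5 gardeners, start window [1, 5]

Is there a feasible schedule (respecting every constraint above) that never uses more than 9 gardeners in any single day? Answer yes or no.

The minimum achievable peak is 10; 9 < 10, so no feasible schedule stays within the cap.

no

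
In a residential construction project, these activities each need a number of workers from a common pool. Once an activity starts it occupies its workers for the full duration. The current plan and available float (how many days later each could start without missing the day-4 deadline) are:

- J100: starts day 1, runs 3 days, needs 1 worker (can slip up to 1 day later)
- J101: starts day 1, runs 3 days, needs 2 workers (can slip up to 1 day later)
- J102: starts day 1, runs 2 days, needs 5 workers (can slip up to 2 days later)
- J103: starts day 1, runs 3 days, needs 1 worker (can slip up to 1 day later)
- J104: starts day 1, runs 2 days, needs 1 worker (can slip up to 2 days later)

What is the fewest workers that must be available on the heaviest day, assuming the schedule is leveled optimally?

Early-start (J100@1, J101@1, J102@1, J103@1, J104@1) gives peak 10: d1:10  d2:10  d3:4  d4:0.
Shift J104→3.
Schedule J100@1, J101@1, J102@1, J103@1, J104@3: d1:9  d2:9  d3:5  d4:1 — peak 9.

9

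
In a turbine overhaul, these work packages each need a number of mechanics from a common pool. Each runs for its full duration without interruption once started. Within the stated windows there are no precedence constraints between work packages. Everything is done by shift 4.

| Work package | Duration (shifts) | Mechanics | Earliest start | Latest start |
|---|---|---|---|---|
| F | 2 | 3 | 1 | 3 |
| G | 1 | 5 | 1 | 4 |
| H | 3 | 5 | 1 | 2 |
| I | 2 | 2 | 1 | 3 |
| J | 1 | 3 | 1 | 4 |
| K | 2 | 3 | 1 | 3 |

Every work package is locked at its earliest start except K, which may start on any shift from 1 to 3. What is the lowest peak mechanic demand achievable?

K@1: s1:21  s2:13  s3:5  s4:0 → peak 21
K@2: s1:18  s2:13  s3:8  s4:0 → peak 18
K@3: s1:18  s2:10  s3:8  s4:3 → peak 18
Best is K@2, peak 18.

18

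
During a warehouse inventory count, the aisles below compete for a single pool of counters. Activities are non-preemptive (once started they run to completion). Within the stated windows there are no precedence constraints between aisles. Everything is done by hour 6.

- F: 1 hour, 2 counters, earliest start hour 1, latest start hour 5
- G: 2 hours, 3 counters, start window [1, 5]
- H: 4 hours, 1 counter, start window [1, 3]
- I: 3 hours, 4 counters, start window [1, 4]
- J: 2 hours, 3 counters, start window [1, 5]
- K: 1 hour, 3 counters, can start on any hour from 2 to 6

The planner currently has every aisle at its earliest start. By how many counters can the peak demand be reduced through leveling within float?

8

Early-start peak: h1:13  h2:14  h3:5  h4:1  h5:0  h6:0 ⇒ 14.
Leveled (F@3, G@1, H@3, I@4, J@1, K@3): h1:6  h2:6  h3:6  h4:5  h5:5  h6:5 ⇒ 6.
Reduction 14 − 6 = 8.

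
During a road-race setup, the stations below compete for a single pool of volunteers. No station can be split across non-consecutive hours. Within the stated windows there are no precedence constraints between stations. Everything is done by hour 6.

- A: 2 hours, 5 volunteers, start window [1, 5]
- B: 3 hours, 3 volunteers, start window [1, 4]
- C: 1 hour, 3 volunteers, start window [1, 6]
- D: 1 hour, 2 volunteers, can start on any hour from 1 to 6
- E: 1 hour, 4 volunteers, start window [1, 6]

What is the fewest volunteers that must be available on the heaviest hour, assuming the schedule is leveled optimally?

6

Early-start (A@1, B@1, C@1, D@1, E@1) gives peak 17: h1:17  h2:8  h3:3  h4:0  h5:0  h6:0.
Shift B→3, C→3, D→4, E→6.
Schedule A@1, B@3, C@3, D@4, E@6: h1:5  h2:5  h3:6  h4:5  h5:3  h6:4 — peak 6.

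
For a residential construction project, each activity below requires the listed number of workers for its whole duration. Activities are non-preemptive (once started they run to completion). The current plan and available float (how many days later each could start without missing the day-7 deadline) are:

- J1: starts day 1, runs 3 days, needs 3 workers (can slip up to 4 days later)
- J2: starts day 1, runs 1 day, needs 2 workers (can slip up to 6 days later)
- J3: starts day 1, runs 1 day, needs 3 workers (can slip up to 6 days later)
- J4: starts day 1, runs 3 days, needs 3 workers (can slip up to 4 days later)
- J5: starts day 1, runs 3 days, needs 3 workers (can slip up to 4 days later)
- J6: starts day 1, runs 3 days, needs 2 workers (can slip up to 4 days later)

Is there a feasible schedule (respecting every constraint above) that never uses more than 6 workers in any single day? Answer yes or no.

yes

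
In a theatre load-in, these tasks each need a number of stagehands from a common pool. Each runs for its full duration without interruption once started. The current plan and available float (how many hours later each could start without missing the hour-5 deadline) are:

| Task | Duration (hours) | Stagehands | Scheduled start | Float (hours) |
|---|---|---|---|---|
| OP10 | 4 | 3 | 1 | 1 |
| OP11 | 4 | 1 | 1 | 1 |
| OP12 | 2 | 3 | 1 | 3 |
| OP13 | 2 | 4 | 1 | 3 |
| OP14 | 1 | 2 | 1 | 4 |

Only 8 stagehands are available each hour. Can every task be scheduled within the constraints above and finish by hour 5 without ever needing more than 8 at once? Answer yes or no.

Schedule OP10@1, OP11@1, OP12@1, OP13@3, OP14@5: h1:7  h2:7  h3:8  h4:8  h5:2 — peak 8 ≤ 8.

yes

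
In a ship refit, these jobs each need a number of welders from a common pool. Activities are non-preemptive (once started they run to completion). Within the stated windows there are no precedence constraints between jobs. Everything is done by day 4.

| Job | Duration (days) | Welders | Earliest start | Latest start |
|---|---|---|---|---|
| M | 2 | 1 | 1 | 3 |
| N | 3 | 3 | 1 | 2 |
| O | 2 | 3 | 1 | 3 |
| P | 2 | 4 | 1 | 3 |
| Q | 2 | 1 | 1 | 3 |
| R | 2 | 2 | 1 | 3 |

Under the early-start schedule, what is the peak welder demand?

14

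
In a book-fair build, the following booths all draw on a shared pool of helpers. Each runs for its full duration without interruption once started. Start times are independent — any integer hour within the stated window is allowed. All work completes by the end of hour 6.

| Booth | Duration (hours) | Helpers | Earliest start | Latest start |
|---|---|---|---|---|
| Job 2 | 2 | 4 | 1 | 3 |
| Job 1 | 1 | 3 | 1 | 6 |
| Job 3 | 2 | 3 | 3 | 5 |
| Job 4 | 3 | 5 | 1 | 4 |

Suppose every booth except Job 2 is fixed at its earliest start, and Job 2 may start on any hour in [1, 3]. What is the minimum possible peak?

Job 2@1: h1:12  h2:9  h3:8  h4:3  h5:0  h6:0 → peak 12
Job 2@2: h1:8  h2:9  h3:12  h4:3  h5:0  h6:0 → peak 12
Job 2@3: h1:8  h2:5  h3:12  h4:7  h5:0  h6:0 → peak 12
Best is Job 2@1, peak 12.

12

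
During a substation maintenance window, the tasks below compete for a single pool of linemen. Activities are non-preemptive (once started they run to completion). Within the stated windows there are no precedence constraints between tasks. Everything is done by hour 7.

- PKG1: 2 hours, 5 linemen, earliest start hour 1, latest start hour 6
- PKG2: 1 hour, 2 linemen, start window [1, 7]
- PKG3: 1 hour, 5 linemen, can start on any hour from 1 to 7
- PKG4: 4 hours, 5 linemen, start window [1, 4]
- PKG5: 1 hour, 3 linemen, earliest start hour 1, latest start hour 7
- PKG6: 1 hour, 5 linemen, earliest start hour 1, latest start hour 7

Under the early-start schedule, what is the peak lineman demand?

25

Early-start schedule: PKG1@1, PKG2@1, PKG3@1, PKG4@1, PKG5@1, PKG6@1.
Load per hour: hour 1: 25, hour 2: 10, hour 3: 5, hour 4: 5, hour 5: 0, hour 6: 0, hour 7: 0.
Peak is 25.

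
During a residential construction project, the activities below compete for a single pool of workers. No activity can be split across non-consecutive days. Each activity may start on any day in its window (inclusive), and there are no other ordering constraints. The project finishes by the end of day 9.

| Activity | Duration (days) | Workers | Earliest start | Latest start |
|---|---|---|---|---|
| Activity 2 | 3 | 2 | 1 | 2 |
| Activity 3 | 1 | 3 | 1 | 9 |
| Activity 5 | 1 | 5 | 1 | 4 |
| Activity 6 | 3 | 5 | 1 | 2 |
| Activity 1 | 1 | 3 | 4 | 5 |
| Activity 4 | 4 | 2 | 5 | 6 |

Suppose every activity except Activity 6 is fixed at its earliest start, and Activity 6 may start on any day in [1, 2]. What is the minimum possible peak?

Activity 6@1: d1:15  d2:7  d3:7  d4:3  d5:2  d6:2  d7:2  d8:2  d9:0 → peak 15
Activity 6@2: d1:10  d2:7  d3:7  d4:8  d5:2  d6:2  d7:2  d8:2  d9:0 → peak 10
Best is Activity 6@2, peak 10.

10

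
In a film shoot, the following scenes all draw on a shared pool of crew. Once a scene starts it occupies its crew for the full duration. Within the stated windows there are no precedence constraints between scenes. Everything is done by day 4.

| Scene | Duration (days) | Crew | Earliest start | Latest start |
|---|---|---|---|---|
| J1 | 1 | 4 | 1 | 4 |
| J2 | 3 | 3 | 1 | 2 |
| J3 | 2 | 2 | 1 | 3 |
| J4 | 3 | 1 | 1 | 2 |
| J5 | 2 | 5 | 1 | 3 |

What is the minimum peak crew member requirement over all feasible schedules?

9

Early-start (J1@1, J2@1, J3@1, J4@1, J5@1) gives peak 15: d1:15  d2:11  d3:4  d4:0.
Shift J4→2, J5→3.
Schedule J1@1, J2@1, J3@1, J4@2, J5@3: d1:9  d2:6  d3:9  d4:6 — peak 9.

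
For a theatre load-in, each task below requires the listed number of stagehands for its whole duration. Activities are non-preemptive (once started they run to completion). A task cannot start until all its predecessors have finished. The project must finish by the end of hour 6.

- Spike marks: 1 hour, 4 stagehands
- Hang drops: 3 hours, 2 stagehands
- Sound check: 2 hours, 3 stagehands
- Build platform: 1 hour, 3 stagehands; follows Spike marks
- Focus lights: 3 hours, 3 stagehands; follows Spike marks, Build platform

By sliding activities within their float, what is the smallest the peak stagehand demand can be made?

Early-start (Spike marks@1, Hang drops@1, Sound check@1, Build platform@2, Focus lights@3) gives peak 9: h1:9  h2:8  h3:5  h4:3  h5:3  h6:0.
Shift Sound check→3, Focus lights→4.
Schedule Spike marks@1, Hang drops@1, Sound check@3, Build platform@2, Focus lights@4: h1:6  h2:5  h3:5  h4:6  h5:3  h6:3 — peak 6.

6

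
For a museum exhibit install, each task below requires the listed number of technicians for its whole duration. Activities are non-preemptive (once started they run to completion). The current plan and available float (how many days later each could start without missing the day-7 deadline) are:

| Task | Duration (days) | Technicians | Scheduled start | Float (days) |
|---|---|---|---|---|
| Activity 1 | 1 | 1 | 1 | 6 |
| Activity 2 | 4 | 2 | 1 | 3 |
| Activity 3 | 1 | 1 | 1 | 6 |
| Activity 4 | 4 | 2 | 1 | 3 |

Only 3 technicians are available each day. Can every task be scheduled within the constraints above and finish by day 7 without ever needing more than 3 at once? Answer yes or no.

no

The minimum achievable peak is 4; 3 < 4, so no feasible schedule stays within the cap.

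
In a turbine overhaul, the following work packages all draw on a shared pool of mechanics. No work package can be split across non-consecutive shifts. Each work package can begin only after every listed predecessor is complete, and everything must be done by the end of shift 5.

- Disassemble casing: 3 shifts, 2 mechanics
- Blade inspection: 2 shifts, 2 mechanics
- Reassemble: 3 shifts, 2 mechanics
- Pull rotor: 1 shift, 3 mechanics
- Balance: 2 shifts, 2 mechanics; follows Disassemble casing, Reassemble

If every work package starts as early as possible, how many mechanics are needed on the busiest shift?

Early-start schedule: Disassemble casing@1, Blade inspection@1, Reassemble@1, Pull rotor@1, Balance@4.
Load per shift: shift 1: 9, shift 2: 6, shift 3: 4, shift 4: 2, shift 5: 2.
Peak is 9.

9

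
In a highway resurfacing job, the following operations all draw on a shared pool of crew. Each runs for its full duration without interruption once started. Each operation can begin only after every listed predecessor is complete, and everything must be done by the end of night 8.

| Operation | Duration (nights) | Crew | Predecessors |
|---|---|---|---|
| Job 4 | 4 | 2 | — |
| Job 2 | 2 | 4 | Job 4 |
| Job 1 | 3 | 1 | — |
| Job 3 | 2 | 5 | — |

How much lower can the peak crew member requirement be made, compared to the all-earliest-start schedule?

Early-start peak: n1:8  n2:8  n3:3  n4:2  n5:4  n6:4  n7:0  n8:0 ⇒ 8.
Leveled (Job 4@1, Job 2@5, Job 1@1, Job 3@7): n1:3  n2:3  n3:3  n4:2  n5:4  n6:4  n7:5  n8:5 ⇒ 5.
Reduction 8 − 5 = 3.

3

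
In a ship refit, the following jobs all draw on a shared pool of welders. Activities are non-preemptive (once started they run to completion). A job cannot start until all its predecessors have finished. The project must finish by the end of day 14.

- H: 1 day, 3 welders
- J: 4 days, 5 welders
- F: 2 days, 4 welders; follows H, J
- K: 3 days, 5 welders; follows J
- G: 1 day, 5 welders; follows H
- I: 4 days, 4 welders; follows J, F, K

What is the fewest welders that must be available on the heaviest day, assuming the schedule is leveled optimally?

8

Early-start (H@1, J@1, F@5, K@5, G@2, I@8) gives peak 10: d1:8  d2:10  d3:5  d4:5  d5:9  d6:9  d7:5  d8:4  d9:4  d10:4  d11:4  d12:0  d13:0  d14:0.
Shift K→7, G→10, I→11.
Schedule H@1, J@1, F@5, K@7, G@10, I@11: d1:8  d2:5  d3:5  d4:5  d5:4  d6:4  d7:5  d8:5  d9:5  d10:5  d11:4  d12:4  d13:4  d14:4 — peak 8.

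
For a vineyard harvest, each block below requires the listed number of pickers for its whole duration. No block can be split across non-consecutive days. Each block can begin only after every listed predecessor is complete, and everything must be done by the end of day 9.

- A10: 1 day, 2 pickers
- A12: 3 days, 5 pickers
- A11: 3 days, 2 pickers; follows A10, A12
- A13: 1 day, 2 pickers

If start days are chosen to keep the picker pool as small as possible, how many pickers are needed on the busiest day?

Early-start (A10@1, A12@1, A11@4, A13@1) gives peak 9: d1:9  d2:5  d3:5  d4:2  d5:2  d6:2  d7:0  d8:0  d9:0.
Shift A12→2, A11→5.
Schedule A10@1, A12@2, A11@5, A13@1: d1:4  d2:5  d3:5  d4:5  d5:2  d6:2  d7:2  d8:0  d9:0 — peak 5.

5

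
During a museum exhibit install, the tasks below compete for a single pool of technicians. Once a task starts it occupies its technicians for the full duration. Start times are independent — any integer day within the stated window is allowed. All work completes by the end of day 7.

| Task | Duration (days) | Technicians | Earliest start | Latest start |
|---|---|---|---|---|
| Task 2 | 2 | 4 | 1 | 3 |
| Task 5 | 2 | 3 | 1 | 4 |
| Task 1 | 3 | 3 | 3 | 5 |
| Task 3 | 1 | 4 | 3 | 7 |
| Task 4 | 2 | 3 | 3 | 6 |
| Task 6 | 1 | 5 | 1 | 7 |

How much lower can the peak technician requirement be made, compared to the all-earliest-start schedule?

5

Early-start peak: d1:12  d2:7  d3:10  d4:6  d5:3  d6:0  d7:0 ⇒ 12.
Leveled (Task 2@1, Task 5@1, Task 1@3, Task 3@3, Task 4@4, Task 6@6): d1:7  d2:7  d3:7  d4:6  d5:6  d6:5  d7:0 ⇒ 7.
Reduction 12 − 7 = 5.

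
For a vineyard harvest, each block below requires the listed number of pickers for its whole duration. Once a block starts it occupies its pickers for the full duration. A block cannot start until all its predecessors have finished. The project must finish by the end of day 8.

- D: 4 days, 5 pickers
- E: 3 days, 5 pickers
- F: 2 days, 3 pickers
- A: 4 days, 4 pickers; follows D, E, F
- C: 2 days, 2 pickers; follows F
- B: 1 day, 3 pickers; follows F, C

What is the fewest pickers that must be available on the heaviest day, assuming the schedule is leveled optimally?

13

Schedule D@1, E@1, F@1, A@5, C@3, B@5: d1:13  d2:13  d3:12  d4:7  d5:7  d6:4  d7:4  d8:4 — peak 13.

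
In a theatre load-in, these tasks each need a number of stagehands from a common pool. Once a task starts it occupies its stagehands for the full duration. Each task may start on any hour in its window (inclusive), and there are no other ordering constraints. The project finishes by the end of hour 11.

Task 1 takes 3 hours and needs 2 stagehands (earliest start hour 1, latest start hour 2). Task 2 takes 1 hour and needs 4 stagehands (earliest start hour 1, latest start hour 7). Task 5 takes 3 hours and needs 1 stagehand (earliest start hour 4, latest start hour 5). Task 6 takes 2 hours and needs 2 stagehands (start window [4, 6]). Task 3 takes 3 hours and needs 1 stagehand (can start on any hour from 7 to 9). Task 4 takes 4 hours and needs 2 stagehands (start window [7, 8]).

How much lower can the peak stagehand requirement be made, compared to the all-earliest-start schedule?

Early-start peak: h1:6  h2:2  h3:2  h4:3  h5:3  h6:1  h7:3  h8:3  h9:3  h10:2  h11:0 ⇒ 6.
Leveled (Task 1@1, Task 2@4, Task 5@5, Task 6@5, Task 3@7, Task 4@7): h1:2  h2:2  h3:2  h4:4  h5:3  h6:3  h7:4  h8:3  h9:3  h10:2  h11:0 ⇒ 4.
Reduction 6 − 4 = 2.

2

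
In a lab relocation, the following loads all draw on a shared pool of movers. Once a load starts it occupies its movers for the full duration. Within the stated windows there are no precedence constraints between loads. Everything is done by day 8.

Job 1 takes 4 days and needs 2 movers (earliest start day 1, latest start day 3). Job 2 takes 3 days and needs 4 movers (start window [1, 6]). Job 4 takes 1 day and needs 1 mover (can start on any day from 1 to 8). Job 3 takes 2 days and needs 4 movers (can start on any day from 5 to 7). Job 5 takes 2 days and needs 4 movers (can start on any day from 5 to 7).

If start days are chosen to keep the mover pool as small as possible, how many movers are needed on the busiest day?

6

Early-start (Job 1@1, Job 2@1, Job 4@1, Job 3@5, Job 5@5) gives peak 8: d1:7  d2:6  d3:6  d4:2  d5:8  d6:8  d7:0  d8:0.
Shift Job 4→4, Job 5→7.
Schedule Job 1@1, Job 2@1, Job 4@4, Job 3@5, Job 5@7: d1:6  d2:6  d3:6  d4:3  d5:4  d6:4  d7:4  d8:4 — peak 6.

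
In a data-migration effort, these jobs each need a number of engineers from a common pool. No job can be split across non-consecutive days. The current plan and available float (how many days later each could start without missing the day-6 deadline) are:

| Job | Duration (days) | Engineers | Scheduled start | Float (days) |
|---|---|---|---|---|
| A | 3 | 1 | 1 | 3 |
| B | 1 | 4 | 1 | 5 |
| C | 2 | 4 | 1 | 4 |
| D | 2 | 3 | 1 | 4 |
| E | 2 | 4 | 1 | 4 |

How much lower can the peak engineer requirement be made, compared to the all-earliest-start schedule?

Early-start peak: d1:16  d2:12  d3:1  d4:0  d5:0  d6:0 ⇒ 16.
Leveled (A@1, B@1, C@2, D@4, E@4): d1:5  d2:5  d3:5  d4:7  d5:7  d6:0 ⇒ 7.
Reduction 16 − 7 = 9.

9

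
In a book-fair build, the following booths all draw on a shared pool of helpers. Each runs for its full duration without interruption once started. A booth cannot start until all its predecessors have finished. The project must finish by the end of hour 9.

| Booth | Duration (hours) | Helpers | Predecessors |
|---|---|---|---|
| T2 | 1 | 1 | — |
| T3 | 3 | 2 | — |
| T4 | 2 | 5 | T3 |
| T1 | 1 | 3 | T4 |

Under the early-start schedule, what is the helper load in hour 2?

2

At early start, hour 2 has: T3.
Demand: 2 = 2.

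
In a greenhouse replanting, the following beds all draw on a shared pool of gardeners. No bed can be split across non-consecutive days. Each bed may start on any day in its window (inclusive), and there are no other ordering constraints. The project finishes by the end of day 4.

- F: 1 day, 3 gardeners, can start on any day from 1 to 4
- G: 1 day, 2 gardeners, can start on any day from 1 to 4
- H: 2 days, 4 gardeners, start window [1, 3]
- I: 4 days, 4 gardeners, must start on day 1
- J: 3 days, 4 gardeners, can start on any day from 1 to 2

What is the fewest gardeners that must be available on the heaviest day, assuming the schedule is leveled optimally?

12

Early-start (F@1, G@1, H@1, I@1, J@1) gives peak 17: d1:17  d2:12  d3:8  d4:4.
Shift H→2, J→2.
Schedule F@1, G@1, H@2, I@1, J@2: d1:9  d2:12  d3:12  d4:8 — peak 12.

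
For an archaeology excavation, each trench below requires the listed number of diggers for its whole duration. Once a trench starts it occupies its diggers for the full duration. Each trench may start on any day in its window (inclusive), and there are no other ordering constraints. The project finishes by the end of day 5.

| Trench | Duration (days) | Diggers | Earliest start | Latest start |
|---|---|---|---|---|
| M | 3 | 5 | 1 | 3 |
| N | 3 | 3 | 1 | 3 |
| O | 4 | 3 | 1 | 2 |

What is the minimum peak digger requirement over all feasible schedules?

Schedule M@1, N@1, O@1: d1:11  d2:11  d3:11  d4:3  d5:0 — peak 11.
No arrangement of the 18 feasible schedules does better.

11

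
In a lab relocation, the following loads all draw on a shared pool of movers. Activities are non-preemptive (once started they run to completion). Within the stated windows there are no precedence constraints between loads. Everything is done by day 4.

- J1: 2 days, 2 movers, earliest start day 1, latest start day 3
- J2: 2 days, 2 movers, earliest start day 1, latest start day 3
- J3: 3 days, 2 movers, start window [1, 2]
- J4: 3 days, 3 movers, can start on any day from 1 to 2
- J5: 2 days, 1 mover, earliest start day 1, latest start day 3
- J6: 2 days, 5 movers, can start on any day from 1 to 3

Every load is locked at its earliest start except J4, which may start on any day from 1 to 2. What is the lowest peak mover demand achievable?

J4@1: d1:15  d2:15  d3:5  d4:0 → peak 15
J4@2: d1:12  d2:15  d3:5  d4:3 → peak 15
Best is J4@1, peak 15.

15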